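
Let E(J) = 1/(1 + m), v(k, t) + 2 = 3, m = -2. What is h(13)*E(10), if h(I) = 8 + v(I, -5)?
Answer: -9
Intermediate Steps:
v(k, t) = 1 (v(k, t) = -2 + 3 = 1)
h(I) = 9 (h(I) = 8 + 1 = 9)
E(J) = -1 (E(J) = 1/(1 - 2) = 1/(-1) = -1)
h(13)*E(10) = 9*(-1) = -9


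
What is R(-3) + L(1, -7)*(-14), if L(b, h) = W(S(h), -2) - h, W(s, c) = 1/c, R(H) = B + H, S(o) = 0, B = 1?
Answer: -93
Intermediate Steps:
R(H) = 1 + H
L(b, h) = -½ - h (L(b, h) = 1/(-2) - h = -½ - h)
R(-3) + L(1, -7)*(-14) = (1 - 3) + (-½ - 1*(-7))*(-14) = -2 + (-½ + 7)*(-14) = -2 + (13/2)*(-14) = -2 - 91 = -93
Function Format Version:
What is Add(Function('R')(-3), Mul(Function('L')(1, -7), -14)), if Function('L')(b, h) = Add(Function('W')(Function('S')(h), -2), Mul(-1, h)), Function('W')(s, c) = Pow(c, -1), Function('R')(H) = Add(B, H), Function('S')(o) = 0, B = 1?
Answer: -93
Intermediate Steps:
Function('R')(H) = Add(1, H)
Function('L')(b, h) = Add(Rational(-1, 2), Mul(-1, h)) (Function('L')(b, h) = Add(Pow(-2, -1), Mul(-1, h)) = Add(Rational(-1, 2), Mul(-1, h)))
Add(Function('R')(-3), Mul(Function('L')(1, -7), -14)) = Add(Add(1, -3), Mul(Add(Rational(-1, 2), Mul(-1, -7)), -14)) = Add(-2, Mul(Add(Rational(-1, 2), 7), -14)) = Add(-2, Mul(Rational(13, 2), -14)) = Add(-2, -91) = -93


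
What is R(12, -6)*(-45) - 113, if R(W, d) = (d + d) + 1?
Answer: 382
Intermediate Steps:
R(W, d) = 1 + 2*d (R(W, d) = 2*d + 1 = 1 + 2*d)
R(12, -6)*(-45) - 113 = (1 + 2*(-6))*(-45) - 113 = (1 - 12)*(-45) - 113 = -11*(-45) - 113 = 495 - 113 = 382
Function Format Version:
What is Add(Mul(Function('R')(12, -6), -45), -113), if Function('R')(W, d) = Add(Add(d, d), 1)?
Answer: 382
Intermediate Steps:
Function('R')(W, d) = Add(1, Mul(2, d)) (Function('R')(W, d) = Add(Mul(2, d), 1) = Add(1, Mul(2, d)))
Add(Mul(Function('R')(12, -6), -45), -113) = Add(Mul(Add(1, Mul(2, -6)), -45), -113) = Add(Mul(Add(1, -12), -45), -113) = Add(Mul(-11, -45), -113) = Add(495, -113) = 382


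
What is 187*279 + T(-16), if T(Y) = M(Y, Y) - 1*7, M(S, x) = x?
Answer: 52150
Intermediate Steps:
T(Y) = -7 + Y (T(Y) = Y - 1*7 = Y - 7 = -7 + Y)
187*279 + T(-16) = 187*279 + (-7 - 16) = 52173 - 23 = 52150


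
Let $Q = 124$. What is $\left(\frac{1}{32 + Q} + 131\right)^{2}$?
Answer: $\frac{417670969}{24336} \approx 17163.0$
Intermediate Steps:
$\left(\frac{1}{32 + Q} + 131\right)^{2} = \left(\frac{1}{32 + 124} + 131\right)^{2} = \left(\frac{1}{156} + 131\right)^{2} = \left(\frac{20437}{156}\right)^{2} = \frac{417670969}{24336}$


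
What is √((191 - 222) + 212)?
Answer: √181 ≈ 13.454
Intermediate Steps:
√((191 - 222) + 212) = √(-31 + 212) = √181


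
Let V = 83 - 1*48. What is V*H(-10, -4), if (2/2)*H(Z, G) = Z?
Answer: -350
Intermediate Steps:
H(Z, G) = Z
V = 35 (V = 83 - 48 = 35)
V*H(-10, -4) = 35*(-10) = -350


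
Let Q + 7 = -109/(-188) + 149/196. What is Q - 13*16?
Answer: -492059/2303 ≈ -213.66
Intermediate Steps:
Q = -13035/2303 (Q = -7 + (-109/(-188) + 149/196) = -7 + (-109*(-1/188) + 149*(1/196)) = -7 + (109/188 + 149/196) = -7 + 3086/2303 = -13035/2303 ≈ -5.6600)
Q - 13*16 = -13035/2303 - 13*16 = -13035/2303 - 1*208 = -13035/2303 - 208 = -492059/2303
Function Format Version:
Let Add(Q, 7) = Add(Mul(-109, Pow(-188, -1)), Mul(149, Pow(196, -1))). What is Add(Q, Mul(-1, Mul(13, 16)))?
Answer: Rational(-492059, 2303) ≈ -213.66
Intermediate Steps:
Q = Rational(-13035, 2303) (Q = Add(-7, Add(Mul(-109, Pow(-188, -1)), Mul(149, Pow(196, -1)))) = Add(-7, Add(Mul(-109, Rational(-1, 188)), Mul(149, Rational(1, 196)))) = Add(-7, Add(Rational(109, 188), Rational(149, 196))) = Add(-7, Rational(3086, 2303)) = Rational(-13035, 2303) ≈ -5.6600)
Add(Q, Mul(-1, Mul(13, 16))) = Add(Rational(-13035, 2303), Mul(-1, Mul(13, 16))) = Add(Rational(-13035, 2303), Mul(-1, 208)) = Add(Rational(-13035, 2303), -208) = Rational(-492059, 2303)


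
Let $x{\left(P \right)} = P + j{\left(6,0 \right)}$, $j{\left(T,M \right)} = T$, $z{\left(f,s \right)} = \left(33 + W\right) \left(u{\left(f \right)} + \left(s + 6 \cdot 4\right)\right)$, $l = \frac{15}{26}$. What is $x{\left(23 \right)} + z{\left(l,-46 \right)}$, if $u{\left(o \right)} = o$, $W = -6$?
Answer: $- \frac{14285}{26} \approx -549.42$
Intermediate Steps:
$l = \frac{15}{26}$ ($l = 15 \cdot \frac{1}{26} = \frac{15}{26} \approx 0.57692$)
$z{\left(f,s \right)} = 648 + 27 f + 27 s$ ($z{\left(f,s \right)} = \left(33 - 6\right) \left(f + \left(s + 6 \cdot 4\right)\right) = 27 \left(f + \left(s + 24\right)\right) = 27 \left(f + \left(24 + s\right)\right) = 27 \left(24 + f + s\right) = 648 + 27 f + 27 s$)
$x{\left(P \right)} = 6 + P$ ($x{\left(P \right)} = P + 6 = 6 + P$)
$x{\left(23 \right)} + z{\left(l,-46 \right)} = \left(6 + 23\right) + \left(648 + 27 \cdot \frac{15}{26} + 27 \left(-46\right)\right) = 29 + \left(648 + \frac{405}{26} - 1242\right) = 29 - \frac{15039}{26} = - \frac{14285}{26}$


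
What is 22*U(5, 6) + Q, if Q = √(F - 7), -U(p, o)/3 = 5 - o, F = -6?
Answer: 66 + I*√13 ≈ 66.0 + 3.6056*I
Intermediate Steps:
U(p, o) = -15 + 3*o (U(p, o) = -3*(5 - o) = -15 + 3*o)
Q = I*√13 (Q = √(-6 - 7) = √(-13) = I*√13 ≈ 3.6056*I)
22*U(5, 6) + Q = 22*(-15 + 3*6) + I*√13 = 22*(-15 + 18) + I*√13 = 22*3 + I*√13 = 66 + I*√13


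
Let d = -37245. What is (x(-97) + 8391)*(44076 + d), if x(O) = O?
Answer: 56656314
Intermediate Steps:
(x(-97) + 8391)*(44076 + d) = (-97 + 8391)*(44076 - 37245) = 8294*6831 = 56656314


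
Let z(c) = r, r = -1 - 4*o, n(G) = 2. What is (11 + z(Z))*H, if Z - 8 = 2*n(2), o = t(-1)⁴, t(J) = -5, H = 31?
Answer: -77190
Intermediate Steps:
o = 625 (o = (-5)⁴ = 625)
Z = 12 (Z = 8 + 2*2 = 8 + 4 = 12)
r = -2501 (r = -1 - 4*625 = -1 - 2500 = -2501)
z(c) = -2501
(11 + z(Z))*H = (11 - 2501)*31 = -2490*31 = -77190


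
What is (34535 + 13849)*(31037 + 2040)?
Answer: 1600397568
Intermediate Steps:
(34535 + 13849)*(31037 + 2040) = 48384*33077 = 1600397568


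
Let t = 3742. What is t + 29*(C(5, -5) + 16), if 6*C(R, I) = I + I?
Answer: 12473/3 ≈ 4157.7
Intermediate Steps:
C(R, I) = I/3 (C(R, I) = (I + I)/6 = (2*I)/6 = I/3)
t + 29*(C(5, -5) + 16) = 3742 + 29*((⅓)*(-5) + 16) = 3742 + 29*(-5/3 + 16) = 3742 + 29*(43/3) = 3742 + 1247/3 = 12473/3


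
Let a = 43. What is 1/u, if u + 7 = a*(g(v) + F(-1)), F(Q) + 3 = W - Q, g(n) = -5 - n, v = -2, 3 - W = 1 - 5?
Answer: 1/79 ≈ 0.012658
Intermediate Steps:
W = 7 (W = 3 - (1 - 5) = 3 - 1*(-4) = 3 + 4 = 7)
F(Q) = 4 - Q (F(Q) = -3 + (7 - Q) = 4 - Q)
u = 79 (u = -7 + 43*((-5 - 1*(-2)) + (4 - 1*(-1))) = -7 + 43*((-5 + 2) + (4 + 1)) = -7 + 43*(-3 + 5) = -7 + 43*2 = -7 + 86 = 79)
1/u = 1/79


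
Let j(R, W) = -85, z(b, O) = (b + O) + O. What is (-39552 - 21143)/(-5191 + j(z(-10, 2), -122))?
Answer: 60695/5276 ≈ 11.504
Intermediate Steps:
z(b, O) = b + 2*O (z(b, O) = (O + b) + O = b + 2*O)
(-39552 - 21143)/(-5191 + j(z(-10, 2), -122)) = (-39552 - 21143)/(-5191 - 85) = -60695/(-5276) = -60695*(-1/5276) = 60695/5276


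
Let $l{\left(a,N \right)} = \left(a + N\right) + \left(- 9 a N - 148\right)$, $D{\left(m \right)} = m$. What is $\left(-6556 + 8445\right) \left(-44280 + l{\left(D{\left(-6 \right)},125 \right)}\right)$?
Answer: $-70948951$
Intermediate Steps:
$l{\left(a,N \right)} = -148 + N + a - 9 N a$ ($l{\left(a,N \right)} = \left(N + a\right) - \left(148 + 9 N a\right) = -148 + N + a - 9 N a$)
$\left(-6556 + 8445\right) \left(-44280 + l{\left(D{\left(-6 \right)},125 \right)}\right) = \left(-6556 + 8445\right) \left(-44280 - \left(29 - 6750\right)\right) = 1889 \left(-44280 + \left(-148 + 125 - 6 + 6750\right)\right) = 1889 \left(-44280 + 6721\right) = 1889 \left(-37559\right) = -70948951$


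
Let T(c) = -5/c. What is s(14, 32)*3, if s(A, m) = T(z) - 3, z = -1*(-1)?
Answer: -24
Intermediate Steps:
z = 1
s(A, m) = -8 (s(A, m) = -5/1 - 3 = -5*1 - 3 = -5 - 3 = -8)
s(14, 32)*3 = -8*3 = -24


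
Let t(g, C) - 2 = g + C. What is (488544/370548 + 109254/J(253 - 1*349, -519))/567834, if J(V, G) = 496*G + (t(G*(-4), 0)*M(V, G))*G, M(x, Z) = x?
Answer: 701330115007/301811890022269488 ≈ 2.3237e-6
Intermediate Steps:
t(g, C) = 2 + C + g (t(g, C) = 2 + (g + C) = 2 + (C + g) = 2 + C + g)
J(V, G) = 496*G + G*V*(2 - 4*G) (J(V, G) = 496*G + ((2 + 0 + G*(-4))*V)*G = 496*G + ((2 + 0 - 4*G)*V)*G = 496*G + ((2 - 4*G)*V)*G = 496*G + (V*(2 - 4*G))*G = 496*G + G*V*(2 - 4*G))
(488544/370548 + 109254/J(253 - 1*349, -519))/567834 = (488544/370548 + 109254/((2*(-519)*(248 + (253 - 1*349)*(1 - 2*(-519))))))/567834 = (488544*(1/370548) + 109254/((2*(-519)*(248 + (253 - 349)*(1 + 1038)))))*(1/567834) = (40712/30879 + 109254/((2*(-519)*(248 - 96*1039))))*(1/567834) = (40712/30879 + 109254/((2*(-519)*(248 - 99744))))*(1/567834) = (40712/30879 + 109254/((2*(-519)*(-99496))))*(1/567834) = (40712/30879 + 109254/103276848)*(1/567834) = (40712/30879 + 109254*(1/103276848))*(1/567834) = (40712/30879 + 18209/17212808)*(1/567834) = (701330115007/531514298232)*(1/567834) = 701330115007/301811890022269488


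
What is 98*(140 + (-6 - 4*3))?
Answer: 11956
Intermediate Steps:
98*(140 + (-6 - 4*3)) = 98*(140 + (-6 - 12)) = 98*(140 - 18) = 98*122 = 11956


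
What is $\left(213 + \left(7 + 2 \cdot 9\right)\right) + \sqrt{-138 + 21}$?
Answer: $238 + 3 i \sqrt{13} \approx 238.0 + 10.817 i$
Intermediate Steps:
$\left(213 + \left(7 + 2 \cdot 9\right)\right) + \sqrt{-138 + 21} = \left(213 + \left(7 + 18\right)\right) + \sqrt{-117} = \left(213 + 25\right) + 3 i \sqrt{13} = 238 + 3 i \sqrt{13}$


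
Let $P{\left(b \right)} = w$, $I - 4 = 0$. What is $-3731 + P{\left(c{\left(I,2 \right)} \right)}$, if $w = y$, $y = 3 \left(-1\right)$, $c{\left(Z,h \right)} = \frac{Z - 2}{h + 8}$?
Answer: $-3734$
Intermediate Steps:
$I = 4$ ($I = 4 + 0 = 4$)
$c{\left(Z,h \right)} = \frac{-2 + Z}{8 + h}$
$y = -3$
$w = -3$
$P{\left(b \right)} = -3$
$-3731 + P{\left(c{\left(I,2 \right)} \right)} = -3731 - 3 = -3734$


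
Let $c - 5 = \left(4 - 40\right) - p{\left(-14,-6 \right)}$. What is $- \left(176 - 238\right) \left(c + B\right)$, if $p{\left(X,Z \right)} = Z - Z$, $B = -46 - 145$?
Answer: $-13764$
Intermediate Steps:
$B = -191$
$p{\left(X,Z \right)} = 0$
$c = -31$ ($c = 5 + \left(\left(4 - 40\right) - 0\right) = 5 + \left(\left(4 - 40\right) + 0\right) = 5 + \left(-36 + 0\right) = 5 - 36 = -31$)
$- \left(176 - 238\right) \left(c + B\right) = - \left(176 - 238\right) \left(-31 - 191\right) = - \left(-62\right) \left(-222\right) = \left(-1\right) 13764 = -13764$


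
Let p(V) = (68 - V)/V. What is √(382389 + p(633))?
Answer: 2*√38304677094/633 ≈ 618.38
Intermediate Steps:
p(V) = (68 - V)/V
√(382389 + p(633)) = √(382389 + (68 - 1*633)/633) = √(382389 + (68 - 633)/633) = √(382389 + (1/633)*(-565)) = √(382389 - 565/633) = √(242051672/633) = 2*√38304677094/633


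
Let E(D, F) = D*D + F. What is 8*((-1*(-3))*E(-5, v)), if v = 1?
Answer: 624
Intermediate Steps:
E(D, F) = F + D² (E(D, F) = D² + F = F + D²)
8*((-1*(-3))*E(-5, v)) = 8*((-1*(-3))*(1 + (-5)²)) = 8*(3*(1 + 25)) = 8*(3*26) = 8*78 = 624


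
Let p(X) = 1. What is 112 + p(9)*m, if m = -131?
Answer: -19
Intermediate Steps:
112 + p(9)*m = 112 + 1*(-131) = 112 - 131 = -19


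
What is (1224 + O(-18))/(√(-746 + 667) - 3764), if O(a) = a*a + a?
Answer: -1151784/2833555 - 306*I*√79/2833555 ≈ -0.40648 - 0.00095985*I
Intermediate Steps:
O(a) = a + a² (O(a) = a² + a = a + a²)
(1224 + O(-18))/(√(-746 + 667) - 3764) = (1224 - 18*(1 - 18))/(√(-746 + 667) - 3764) = (1224 - 18*(-17))/(√(-79) - 3764) = (1224 + 306)/(I*√79 - 3764) = 1530/(-3764 + I*√79)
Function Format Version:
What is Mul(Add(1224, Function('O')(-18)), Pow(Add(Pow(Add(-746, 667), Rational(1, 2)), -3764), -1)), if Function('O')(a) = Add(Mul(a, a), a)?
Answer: Add(Rational(-1151784, 2833555), Mul(Rational(-306, 2833555), I, Pow(79, Rational(1, 2)))) ≈ Add(-0.40648, Mul(-0.00095985, I))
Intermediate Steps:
Function('O')(a) = Add(a, Pow(a, 2)) (Function('O')(a) = Add(Pow(a, 2), a) = Add(a, Pow(a, 2)))
Mul(Add(1224, Function('O')(-18)), Pow(Add(Pow(Add(-746, 667), Rational(1, 2)), -3764), -1)) = Mul(Add(1224, Mul(-18, Add(1, -18))), Pow(Add(Pow(Add(-746, 667), Rational(1, 2)), -3764), -1)) = Mul(Add(1224, Mul(-18, -17)), Pow(Add(Pow(-79, Rational(1, 2)), -3764), -1)) = Mul(Add(1224, 306), Pow(Add(Mul(I, Pow(79, Rational(1, 2))), -3764), -1)) = Mul(1530, Pow(Add(-3764, Mul(I, Pow(79, Rational(1, 2)))), -1))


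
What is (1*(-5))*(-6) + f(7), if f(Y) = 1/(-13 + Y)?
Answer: 179/6 ≈ 29.833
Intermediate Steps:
(1*(-5))*(-6) + f(7) = (1*(-5))*(-6) + 1/(-13 + 7) = -5*(-6) + 1/(-6) = 30 - ⅙ = 179/6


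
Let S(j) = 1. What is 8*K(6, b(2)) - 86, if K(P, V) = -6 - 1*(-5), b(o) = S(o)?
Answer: -94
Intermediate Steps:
b(o) = 1
K(P, V) = -1 (K(P, V) = -6 + 5 = -1)
8*K(6, b(2)) - 86 = 8*(-1) - 86 = -8 - 86 = -94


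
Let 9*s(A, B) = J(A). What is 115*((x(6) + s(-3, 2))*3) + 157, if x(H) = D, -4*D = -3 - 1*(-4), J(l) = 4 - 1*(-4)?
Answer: 4529/12 ≈ 377.42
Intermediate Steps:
J(l) = 8 (J(l) = 4 + 4 = 8)
s(A, B) = 8/9 (s(A, B) = (1/9)*8 = 8/9)
D = -1/4 (D = -(-3 - 1*(-4))/4 = -(-3 + 4)/4 = -1/4*1 = -1/4 ≈ -0.25000)
x(H) = -1/4
115*((x(6) + s(-3, 2))*3) + 157 = 115*((-1/4 + 8/9)*3) + 157 = 115*((23/36)*3) + 157 = 115*(23/12) + 157 = 2645/12 + 157 = 4529/12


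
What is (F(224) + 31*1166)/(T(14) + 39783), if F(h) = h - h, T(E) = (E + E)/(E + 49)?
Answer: 325314/358051 ≈ 0.90857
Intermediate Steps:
T(E) = 2*E/(49 + E) (T(E) = (2*E)/(49 + E) = 2*E/(49 + E))
F(h) = 0
(F(224) + 31*1166)/(T(14) + 39783) = (0 + 31*1166)/(2*14/(49 + 14) + 39783) = (0 + 36146)/(2*14/63 + 39783) = 36146/(2*14*(1/63) + 39783) = 36146/(4/9 + 39783) = 36146/(358051/9) = 36146*(9/358051) = 325314/358051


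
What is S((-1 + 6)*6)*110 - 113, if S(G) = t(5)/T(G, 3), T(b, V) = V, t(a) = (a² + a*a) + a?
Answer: 5711/3 ≈ 1903.7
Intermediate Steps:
t(a) = a + 2*a² (t(a) = (a² + a²) + a = 2*a² + a = a + 2*a²)
S(G) = 55/3 (S(G) = (5*(1 + 2*5))/3 = (5*(1 + 10))*(⅓) = (5*11)*(⅓) = 55*(⅓) = 55/3)
S((-1 + 6)*6)*110 - 113 = (55/3)*110 - 113 = 6050/3 - 113 = 5711/3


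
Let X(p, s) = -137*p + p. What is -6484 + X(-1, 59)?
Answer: -6348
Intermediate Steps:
X(p, s) = -136*p
-6484 + X(-1, 59) = -6484 - 136*(-1) = -6484 + 136 = -6348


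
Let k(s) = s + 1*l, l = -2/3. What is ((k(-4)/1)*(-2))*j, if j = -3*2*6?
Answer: -336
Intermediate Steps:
l = -2/3 (l = -2*1/3 = -2/3 ≈ -0.66667)
k(s) = -2/3 + s (k(s) = s + 1*(-2/3) = s - 2/3 = -2/3 + s)
j = -36 (j = -6*6 = -36)
((k(-4)/1)*(-2))*j = (((-2/3 - 4)/1)*(-2))*(-36) = (-14/3*1*(-2))*(-36) = -14/3*(-2)*(-36) = (28/3)*(-36) = -336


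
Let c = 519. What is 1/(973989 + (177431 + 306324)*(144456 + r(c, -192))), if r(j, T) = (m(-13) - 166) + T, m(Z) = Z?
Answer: 1/69702813164 ≈ 1.4347e-11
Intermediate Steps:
r(j, T) = -179 + T (r(j, T) = (-13 - 166) + T = -179 + T)
1/(973989 + (177431 + 306324)*(144456 + r(c, -192))) = 1/(973989 + (177431 + 306324)*(144456 + (-179 - 192))) = 1/(973989 + 483755*(144456 - 371)) = 1/(973989 + 483755*144085) = 1/(973989 + 69701839175) = 1/69702813164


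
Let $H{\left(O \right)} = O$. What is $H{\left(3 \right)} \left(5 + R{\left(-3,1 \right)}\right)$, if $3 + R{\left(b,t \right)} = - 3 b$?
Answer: $33$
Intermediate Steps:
$R{\left(b,t \right)} = -3 - 3 b$
$H{\left(3 \right)} \left(5 + R{\left(-3,1 \right)}\right) = 3 \left(5 - -6\right) = 3 \left(5 + \left(-3 + 9\right)\right) = 3 \left(5 + 6\right) = 3 \cdot 11 = 33$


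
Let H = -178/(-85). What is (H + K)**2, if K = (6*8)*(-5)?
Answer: 408929284/7225 ≈ 56599.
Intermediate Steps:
H = 178/85 (H = -178*(-1/85) = 178/85 ≈ 2.0941)
K = -240 (K = 48*(-5) = -240)
(H + K)**2 = (178/85 - 240)**2 = (-20222/85)**2 = 408929284/7225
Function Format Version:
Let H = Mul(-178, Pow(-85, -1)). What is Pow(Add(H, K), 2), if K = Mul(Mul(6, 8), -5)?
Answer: Rational(408929284, 7225) ≈ 56599.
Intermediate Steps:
H = Rational(178, 85) (H = Mul(-178, Rational(-1, 85)) = Rational(178, 85) ≈ 2.0941)
K = -240 (K = Mul(48, -5) = -240)
Pow(Add(H, K), 2) = Pow(Add(Rational(178, 85), -240), 2) = Pow(Rational(-20222, 85), 2) = Rational(408929284, 7225)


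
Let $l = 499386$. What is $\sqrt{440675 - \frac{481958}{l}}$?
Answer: $\frac{2 \sqrt{6868631312477157}}{249693} \approx 663.83$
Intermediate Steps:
$\sqrt{440675 - \frac{481958}{l}} = \sqrt{440675 - \frac{481958}{499386}} = \sqrt{440675 - \frac{240979}{249693}} = \sqrt{\frac{110033221796}{249693}} = \frac{2 \sqrt{6868631312477157}}{249693}$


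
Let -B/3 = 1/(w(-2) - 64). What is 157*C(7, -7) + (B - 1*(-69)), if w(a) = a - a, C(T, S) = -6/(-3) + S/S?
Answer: 34563/64 ≈ 540.05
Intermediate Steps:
C(T, S) = 3 (C(T, S) = -6*(-1/3) + 1 = 2 + 1 = 3)
w(a) = 0
B = 3/64 (B = -3/(0 - 64) = -3/(-64) = -3*(-1/64) = 3/64 ≈ 0.046875)
157*C(7, -7) + (B - 1*(-69)) = 157*3 + (3/64 - 1*(-69)) = 471 + (3/64 + 69) = 471 + 4419/64 = 34563/64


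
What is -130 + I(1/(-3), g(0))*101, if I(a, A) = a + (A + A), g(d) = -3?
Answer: -2309/3 ≈ -769.67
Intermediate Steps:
I(a, A) = a + 2*A
-130 + I(1/(-3), g(0))*101 = -130 + (1/(-3) + 2*(-3))*101 = -130 + (-1/3 - 6)*101 = -130 - 19/3*101 = -130 - 1919/3 = -2309/3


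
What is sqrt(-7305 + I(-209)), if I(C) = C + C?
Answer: I*sqrt(7723) ≈ 87.881*I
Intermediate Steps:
I(C) = 2*C
sqrt(-7305 + I(-209)) = sqrt(-7305 + 2*(-209)) = sqrt(-7305 - 418) = sqrt(-7723) = I*sqrt(7723)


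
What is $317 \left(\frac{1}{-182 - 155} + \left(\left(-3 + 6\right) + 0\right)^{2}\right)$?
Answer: $\frac{961144}{337} \approx 2852.1$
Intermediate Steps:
$317 \left(\frac{1}{-182 - 155} + \left(\left(-3 + 6\right) + 0\right)^{2}\right) = 317 \left(\frac{1}{-337} + \left(3 + 0\right)^{2}\right) = 317 \left(- \frac{1}{337} + 3^{2}\right) = 317 \left(- \frac{1}{337} + 9\right) = 317 \cdot \frac{3032}{337} = \frac{961144}{337}$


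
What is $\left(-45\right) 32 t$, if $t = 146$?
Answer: $-210240$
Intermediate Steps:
$\left(-45\right) 32 t = \left(-45\right) 32 \cdot 146 = \left(-1440\right) 146 = -210240$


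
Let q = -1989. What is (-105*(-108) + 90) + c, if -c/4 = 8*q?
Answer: 75078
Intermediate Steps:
c = 63648 (c = -32*(-1989) = -4*(-15912) = 63648)
(-105*(-108) + 90) + c = (-105*(-108) + 90) + 63648 = (11340 + 90) + 63648 = 11430 + 63648 = 75078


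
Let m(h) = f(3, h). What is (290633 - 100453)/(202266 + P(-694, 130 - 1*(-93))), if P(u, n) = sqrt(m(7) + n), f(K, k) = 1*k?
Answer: 19233473940/20455767263 - 95090*sqrt(230)/20455767263 ≈ 0.94018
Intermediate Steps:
f(K, k) = k
m(h) = h
P(u, n) = sqrt(7 + n)
(290633 - 100453)/(202266 + P(-694, 130 - 1*(-93))) = (290633 - 100453)/(202266 + sqrt(7 + (130 - 1*(-93)))) = 190180/(202266 + sqrt(7 + (130 + 93))) = 190180/(202266 + sqrt(7 + 223)) = 190180/(202266 + sqrt(230))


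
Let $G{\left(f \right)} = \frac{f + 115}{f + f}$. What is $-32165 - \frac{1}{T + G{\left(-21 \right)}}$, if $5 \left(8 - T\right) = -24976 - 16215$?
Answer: $- \frac{27842538745}{865616} \approx -32165.0$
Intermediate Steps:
$G{\left(f \right)} = \frac{115 + f}{2 f}$
$T = \frac{41231}{5}$ ($T = 8 - \frac{-24976 - 16215}{5} = 8 - - \frac{41191}{5} = 8 + \frac{41191}{5} = \frac{41231}{5} \approx 8246.2$)
$-32165 - \frac{1}{T + G{\left(-21 \right)}} = -32165 - \frac{1}{\frac{41231}{5} + \frac{115 - 21}{2 \left(-21\right)}} = -32165 - \frac{1}{\frac{41231}{5} + \frac{1}{2} \left(- \frac{1}{21}\right) 94} = -32165 - \frac{1}{\frac{41231}{5} - \frac{47}{21}} = -32165 - \frac{1}{\frac{865616}{105}} = -32165 - \frac{105}{865616} = - \frac{27842538745}{865616}$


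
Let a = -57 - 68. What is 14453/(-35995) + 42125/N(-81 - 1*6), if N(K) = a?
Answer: -12144768/35995 ≈ -337.40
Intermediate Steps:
a = -125
N(K) = -125
14453/(-35995) + 42125/N(-81 - 1*6) = 14453/(-35995) + 42125/(-125) = 14453*(-1/35995) + 42125*(-1/125) = -14453/35995 - 337 = -12144768/35995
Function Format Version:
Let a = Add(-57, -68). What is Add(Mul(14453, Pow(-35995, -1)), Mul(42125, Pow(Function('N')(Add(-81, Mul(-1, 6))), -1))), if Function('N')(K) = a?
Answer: Rational(-12144768, 35995) ≈ -337.40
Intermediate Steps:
a = -125
Function('N')(K) = -125
Add(Mul(14453, Pow(-35995, -1)), Mul(42125, Pow(Function('N')(Add(-81, Mul(-1, 6))), -1))) = Add(Mul(14453, Pow(-35995, -1)), Mul(42125, Pow(-125, -1))) = Add(Mul(14453, Rational(-1, 35995)), Mul(42125, Rational(-1, 125))) = Add(Rational(-14453, 35995), -337) = Rational(-12144768, 35995)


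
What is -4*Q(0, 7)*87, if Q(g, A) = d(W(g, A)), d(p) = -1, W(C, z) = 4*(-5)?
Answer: 348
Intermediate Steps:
W(C, z) = -20
Q(g, A) = -1
-4*Q(0, 7)*87 = -4*(-1)*87 = 4*87 = 348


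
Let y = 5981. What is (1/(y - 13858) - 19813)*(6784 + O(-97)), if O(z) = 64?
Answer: -1068746829696/7877 ≈ -1.3568e+8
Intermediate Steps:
(1/(y - 13858) - 19813)*(6784 + O(-97)) = (1/(5981 - 13858) - 19813)*(6784 + 64) = (1/(-7877) - 19813)*6848 = (-1/7877 - 19813)*6848 = -156067002/7877*6848 = -1068746829696/7877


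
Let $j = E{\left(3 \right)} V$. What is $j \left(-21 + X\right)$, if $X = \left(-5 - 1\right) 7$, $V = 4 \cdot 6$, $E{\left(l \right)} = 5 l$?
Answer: $-22680$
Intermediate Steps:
$V = 24$
$X = -42$ ($X = \left(-6\right) 7 = -42$)
$j = 360$ ($j = 5 \cdot 3 \cdot 24 = 15 \cdot 24 = 360$)
$j \left(-21 + X\right) = 360 \left(-21 - 42\right) = 360 \left(-63\right) = -22680$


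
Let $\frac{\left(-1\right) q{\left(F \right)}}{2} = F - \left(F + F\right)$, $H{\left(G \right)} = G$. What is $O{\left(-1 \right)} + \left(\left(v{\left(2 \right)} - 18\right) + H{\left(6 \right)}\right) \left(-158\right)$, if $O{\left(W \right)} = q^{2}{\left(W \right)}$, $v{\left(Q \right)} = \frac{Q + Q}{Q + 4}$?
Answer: $\frac{5384}{3} \approx 1794.7$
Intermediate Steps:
$q{\left(F \right)} = 2 F$ ($q{\left(F \right)} = - 2 \left(F - \left(F + F\right)\right) = - 2 \left(F - 2 F\right) = - 2 \left(- F\right) = 2 F$)
$v{\left(Q \right)} = \frac{2 Q}{4 + Q}$
$O{\left(W \right)} = 4 W^{2}$ ($O{\left(W \right)} = \left(2 W\right)^{2} = 4 W^{2}$)
$O{\left(-1 \right)} + \left(\left(v{\left(2 \right)} - 18\right) + H{\left(6 \right)}\right) \left(-158\right) = 4 \left(-1\right)^{2} + \left(\left(2 \cdot 2 \frac{1}{4 + 2} - 18\right) + 6\right) \left(-158\right) = 4 \cdot 1 + \left(\left(2 \cdot 2 \cdot \frac{1}{6} - 18\right) + 6\right) \left(-158\right) = 4 + \left(\left(2 \cdot 2 \cdot \frac{1}{6} - 18\right) + 6\right) \left(-158\right) = 4 + \left(\left(\frac{2}{3} - 18\right) + 6\right) \left(-158\right) = 4 + \left(- \frac{52}{3} + 6\right) \left(-158\right) = 4 - - \frac{5372}{3} = 4 + \frac{5372}{3} = \frac{5384}{3}$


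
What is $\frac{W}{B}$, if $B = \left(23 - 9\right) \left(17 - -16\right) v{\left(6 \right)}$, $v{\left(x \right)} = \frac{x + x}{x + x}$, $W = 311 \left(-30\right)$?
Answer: $- \frac{1555}{77} \approx -20.195$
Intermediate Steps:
$W = -9330$
$v{\left(x \right)} = 1$ ($v{\left(x \right)} = \frac{2 x}{2 x} = 2 x \frac{1}{2 x} = 1$)
$B = 462$ ($B = \left(23 - 9\right) \left(17 - -16\right) 1 = \left(23 - 9\right) \left(17 + 16\right) 1 = 14 \cdot 33 \cdot 1 = 462 \cdot 1 = 462$)
$\frac{W}{B} = - \frac{9330}{462} = \left(-9330\right) \frac{1}{462} = - \frac{1555}{77}$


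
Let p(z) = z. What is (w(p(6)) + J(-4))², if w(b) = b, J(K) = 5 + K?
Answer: 49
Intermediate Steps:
(w(p(6)) + J(-4))² = (6 + (5 - 4))² = (6 + 1)² = 7² = 49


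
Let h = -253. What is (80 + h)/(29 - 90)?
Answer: 173/61 ≈ 2.8361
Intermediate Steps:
(80 + h)/(29 - 90) = (80 - 253)/(29 - 90) = -173/(-61) = -173*(-1/61) = 173/61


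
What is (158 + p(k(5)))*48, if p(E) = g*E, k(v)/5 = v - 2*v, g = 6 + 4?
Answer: -4416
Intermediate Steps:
g = 10
k(v) = -5*v (k(v) = 5*(v - 2*v) = 5*(-v) = -5*v)
p(E) = 10*E
(158 + p(k(5)))*48 = (158 + 10*(-5*5))*48 = (158 + 10*(-25))*48 = (158 - 250)*48 = -92*48 = -4416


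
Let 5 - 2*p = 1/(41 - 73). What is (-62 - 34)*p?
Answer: -483/2 ≈ -241.50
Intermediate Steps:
p = 161/64 (p = 5/2 - 1/(2*(41 - 73)) = 5/2 - ½/(-32) = 5/2 - ½*(-1/32) = 5/2 + 1/64 = 161/64 ≈ 2.5156)
(-62 - 34)*p = (-62 - 34)*(161/64) = -96*161/64 = -483/2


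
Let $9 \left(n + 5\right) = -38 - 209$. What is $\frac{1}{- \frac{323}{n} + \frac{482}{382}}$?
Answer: $\frac{55772}{625609} \approx 0.089148$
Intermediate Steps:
$n = - \frac{292}{9}$ ($n = -5 + \frac{-38 - 209}{9} = -5 + \frac{1}{9} \left(-247\right) = -5 - \frac{247}{9} = - \frac{292}{9} \approx -32.444$)
$\frac{1}{- \frac{323}{n} + \frac{482}{382}} = \frac{1}{- \frac{323}{- \frac{292}{9}} + \frac{482}{382}} = \frac{1}{\left(-323\right) \left(- \frac{9}{292}\right) + 482 \cdot \frac{1}{382}} = \frac{1}{\frac{2907}{292} + \frac{241}{191}} = \frac{1}{\frac{625609}{55772}} = \frac{55772}{625609}$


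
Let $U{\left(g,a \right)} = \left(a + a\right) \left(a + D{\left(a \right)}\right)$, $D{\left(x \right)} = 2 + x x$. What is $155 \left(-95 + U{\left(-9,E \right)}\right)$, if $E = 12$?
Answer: $573035$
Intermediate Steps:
$D{\left(x \right)} = 2 + x^{2}$
$U{\left(g,a \right)} = 2 a \left(2 + a + a^{2}\right)$ ($U{\left(g,a \right)} = \left(a + a\right) \left(a + \left(2 + a^{2}\right)\right) = 2 a \left(2 + a + a^{2}\right)$)
$155 \left(-95 + U{\left(-9,E \right)}\right) = 155 \left(-95 + 2 \cdot 12 \left(2 + 12 + 12^{2}\right)\right) = 155 \left(-95 + 2 \cdot 12 \left(2 + 12 + 144\right)\right) = 155 \left(-95 + 2 \cdot 12 \cdot 158\right) = 155 \left(-95 + 3792\right) = 155 \cdot 3697 = 573035$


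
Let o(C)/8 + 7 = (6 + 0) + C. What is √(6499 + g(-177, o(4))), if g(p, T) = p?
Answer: √6322 ≈ 79.511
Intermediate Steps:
o(C) = -8 + 8*C (o(C) = -56 + 8*((6 + 0) + C) = -56 + 8*(6 + C) = -56 + (48 + 8*C) = -8 + 8*C)
√(6499 + g(-177, o(4))) = √(6499 - 177) = √6322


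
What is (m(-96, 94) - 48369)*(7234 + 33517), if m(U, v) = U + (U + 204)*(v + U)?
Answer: -1983799431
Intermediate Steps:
m(U, v) = U + (204 + U)*(U + v)
(m(-96, 94) - 48369)*(7234 + 33517) = (((-96)² + 204*94 + 205*(-96) - 96*94) - 48369)*(7234 + 33517) = ((9216 + 19176 - 19680 - 9024) - 48369)*40751 = (-312 - 48369)*40751 = -48681*40751 = -1983799431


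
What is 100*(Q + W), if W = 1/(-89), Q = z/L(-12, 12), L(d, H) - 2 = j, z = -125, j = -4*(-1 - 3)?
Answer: -557150/801 ≈ -695.57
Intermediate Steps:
j = 16 (j = -4*(-4) = 16)
L(d, H) = 18 (L(d, H) = 2 + 16 = 18)
Q = -125/18 ≈ -6.9444
W = -1/89 ≈ -0.011236
100*(Q + W) = 100*(-125/18 - 1/89) = 100*(-11143/1602) = -557150/801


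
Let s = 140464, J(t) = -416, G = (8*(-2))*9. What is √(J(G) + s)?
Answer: 4*√8753 ≈ 374.23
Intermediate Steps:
G = -144 (G = -16*9 = -144)
√(J(G) + s) = √(-416 + 140464) = √140048 = 4*√8753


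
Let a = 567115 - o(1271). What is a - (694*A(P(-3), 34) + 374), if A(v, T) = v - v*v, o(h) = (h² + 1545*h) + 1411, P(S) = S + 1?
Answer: -3009642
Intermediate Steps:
P(S) = 1 + S
o(h) = 1411 + h² + 1545*h
A(v, T) = v - v²
a = -3013432 (a = 567115 - (1411 + 1271² + 1545*1271) = 567115 - (1411 + 1615441 + 1963695) = 567115 - 1*3580547 = 567115 - 3580547 = -3013432)
a - (694*A(P(-3), 34) + 374) = -3013432 - (694*((1 - 3)*(1 - (1 - 3))) + 374) = -3013432 - (694*(-2*(1 - 1*(-2))) + 374) = -3013432 - (694*(-2*(1 + 2)) + 374) = -3013432 - (694*(-2*3) + 374) = -3013432 - (694*(-6) + 374) = -3013432 - (-4164 + 374) = -3013432 - 1*(-3790) = -3013432 + 3790 = -3009642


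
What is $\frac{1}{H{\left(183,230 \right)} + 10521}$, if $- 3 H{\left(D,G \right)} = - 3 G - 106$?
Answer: $\frac{3}{32359} \approx 9.271 \cdot 10^{-5}$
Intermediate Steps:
$H{\left(D,G \right)} = \frac{106}{3} + G$ ($H{\left(D,G \right)} = - \frac{- 3 G - 106}{3} = - \frac{-106 - 3 G}{3} = \frac{106}{3} + G$)
$\frac{1}{H{\left(183,230 \right)} + 10521} = \frac{1}{\left(\frac{106}{3} + 230\right) + 10521} = \frac{1}{\frac{796}{3} + 10521} = \frac{1}{\frac{32359}{3}} = \frac{3}{32359}$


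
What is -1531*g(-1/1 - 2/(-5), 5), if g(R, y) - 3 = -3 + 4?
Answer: -6124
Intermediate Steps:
g(R, y) = 4 (g(R, y) = 3 + (-3 + 4) = 3 + 1 = 4)
-1531*g(-1/1 - 2/(-5), 5) = -1531*4 = -6124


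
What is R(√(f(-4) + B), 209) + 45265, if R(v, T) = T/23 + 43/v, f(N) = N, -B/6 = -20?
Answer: 1041304/23 + 43*√29/58 ≈ 45278.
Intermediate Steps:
B = 120 (B = -6*(-20) = 120)
R(v, T) = 43/v + T/23 (R(v, T) = T*(1/23) + 43/v = T/23 + 43/v = 43/v + T/23)
R(√(f(-4) + B), 209) + 45265 = (43/(√(-4 + 120)) + (1/23)*209) + 45265 = (43/(√116) + 209/23) + 45265 = (43/((2*√29)) + 209/23) + 45265 = (43*(√29/58) + 209/23) + 45265 = (43*√29/58 + 209/23) + 45265 = (209/23 + 43*√29/58) + 45265 = 1041304/23 + 43*√29/58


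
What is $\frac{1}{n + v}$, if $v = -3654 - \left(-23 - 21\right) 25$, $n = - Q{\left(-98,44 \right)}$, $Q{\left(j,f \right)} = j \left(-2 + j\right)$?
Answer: $- \frac{1}{12354} \approx -8.0945 \cdot 10^{-5}$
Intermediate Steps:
$n = -9800$ ($n = - \left(-98\right) \left(-2 - 98\right) = - \left(-98\right) \left(-100\right) = \left(-1\right) 9800 = -9800$)
$v = -2554$ ($v = -3654 - \left(-44\right) 25 = -3654 - -1100 = -3654 + 1100 = -2554$)
$\frac{1}{n + v} = \frac{1}{-9800 - 2554} = \frac{1}{-12354} = - \frac{1}{12354}$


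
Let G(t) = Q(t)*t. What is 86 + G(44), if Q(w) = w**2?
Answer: 85270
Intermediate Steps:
G(t) = t**3 (G(t) = t**2*t = t**3)
86 + G(44) = 86 + 44**3 = 86 + 85184 = 85270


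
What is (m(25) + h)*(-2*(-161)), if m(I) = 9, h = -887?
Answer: -282716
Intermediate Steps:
(m(25) + h)*(-2*(-161)) = (9 - 887)*(-2*(-161)) = -878*322 = -282716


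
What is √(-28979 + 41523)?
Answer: 112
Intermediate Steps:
√(-28979 + 41523) = √12544 = 112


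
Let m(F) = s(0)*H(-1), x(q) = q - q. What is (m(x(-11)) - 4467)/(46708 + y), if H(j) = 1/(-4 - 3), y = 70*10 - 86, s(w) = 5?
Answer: -15637/165627 ≈ -0.094411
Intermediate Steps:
x(q) = 0
y = 614 (y = 700 - 86 = 614)
H(j) = -⅐ (H(j) = 1/(-7) = -⅐)
m(F) = -5/7 (m(F) = 5*(-⅐) = -5/7)
(m(x(-11)) - 4467)/(46708 + y) = (-5/7 - 4467)/(46708 + 614) = -31274/7/47322 = -31274/7*1/47322 = -15637/165627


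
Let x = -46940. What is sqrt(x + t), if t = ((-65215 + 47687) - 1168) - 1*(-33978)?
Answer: I*sqrt(31658) ≈ 177.93*I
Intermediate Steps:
t = 15282 (t = (-17528 - 1168) + 33978 = -18696 + 33978 = 15282)
sqrt(x + t) = sqrt(-46940 + 15282) = sqrt(-31658) = I*sqrt(31658)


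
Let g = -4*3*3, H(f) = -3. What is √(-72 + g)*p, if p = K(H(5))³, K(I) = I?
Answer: -162*I*√3 ≈ -280.59*I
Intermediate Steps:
g = -36 (g = -12*3 = -36)
p = -27 (p = (-3)³ = -27)
√(-72 + g)*p = √(-72 - 36)*(-27) = √(-108)*(-27) = (6*I*√3)*(-27) = -162*I*√3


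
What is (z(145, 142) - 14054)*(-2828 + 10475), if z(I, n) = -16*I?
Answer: -125211978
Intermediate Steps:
(z(145, 142) - 14054)*(-2828 + 10475) = (-16*145 - 14054)*(-2828 + 10475) = (-2320 - 14054)*7647 = -16374*7647 = -125211978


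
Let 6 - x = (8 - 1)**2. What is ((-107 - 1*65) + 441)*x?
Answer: -11567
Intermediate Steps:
x = -43 (x = 6 - (8 - 1)**2 = 6 - 1*7**2 = 6 - 1*49 = 6 - 49 = -43)
((-107 - 1*65) + 441)*x = ((-107 - 1*65) + 441)*(-43) = ((-107 - 65) + 441)*(-43) = (-172 + 441)*(-43) = 269*(-43) = -11567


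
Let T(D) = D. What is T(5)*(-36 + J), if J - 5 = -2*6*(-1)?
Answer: -95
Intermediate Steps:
J = 17 (J = 5 - 2*6*(-1) = 5 - 12*(-1) = 5 + 12 = 17)
T(5)*(-36 + J) = 5*(-36 + 17) = 5*(-19) = -95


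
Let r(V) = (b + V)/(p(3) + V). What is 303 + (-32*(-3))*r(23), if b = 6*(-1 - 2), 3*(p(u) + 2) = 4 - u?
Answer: 651/2 ≈ 325.50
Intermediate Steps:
p(u) = -⅔ - u/3 (p(u) = -2 + (4 - u)/3 = -2 + (4/3 - u/3) = -⅔ - u/3)
b = -18 (b = 6*(-3) = -18)
r(V) = (-18 + V)/(-5/3 + V) (r(V) = (-18 + V)/((-⅔ - ⅓*3) + V) = (-18 + V)/((-⅔ - 1) + V) = (-18 + V)/(-5/3 + V))
303 + (-32*(-3))*r(23) = 303 + (-32*(-3))*(3*(-18 + 23)/(-5 + 3*23)) = 303 + 96*(3*5/(-5 + 69)) = 303 + 96*(3*5/64) = 303 + 96*(3*(1/64)*5) = 303 + 96*(15/64) = 303 + 45/2 = 651/2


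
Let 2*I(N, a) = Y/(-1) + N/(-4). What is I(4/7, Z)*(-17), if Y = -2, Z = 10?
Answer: -221/14 ≈ -15.786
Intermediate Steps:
I(N, a) = 1 - N/8 (I(N, a) = (-2/(-1) + N/(-4))/2 = (-2*(-1) + N*(-¼))/2 = (2 - N/4)/2 = 1 - N/8)
I(4/7, Z)*(-17) = (1 - 1/(2*7))*(-17) = (1 - ⅛*4/7)*(-17) = (1 - 1/14)*(-17) = (13/14)*(-17) = -221/14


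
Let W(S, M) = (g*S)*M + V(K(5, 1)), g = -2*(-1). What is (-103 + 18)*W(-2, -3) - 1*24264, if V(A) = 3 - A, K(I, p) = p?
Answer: -25454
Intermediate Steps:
g = 2
W(S, M) = 2 + 2*M*S (W(S, M) = (2*S)*M + (3 - 1*1) = 2*M*S + (3 - 1) = 2*M*S + 2 = 2 + 2*M*S)
(-103 + 18)*W(-2, -3) - 1*24264 = (-103 + 18)*(2 + 2*(-3)*(-2)) - 1*24264 = -85*(2 + 12) - 24264 = -85*14 - 24264 = -1190 - 24264 = -25454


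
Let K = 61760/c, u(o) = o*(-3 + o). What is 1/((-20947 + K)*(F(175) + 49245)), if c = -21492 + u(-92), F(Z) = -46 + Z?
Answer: -797/824477614506 ≈ -9.6667e-10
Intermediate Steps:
c = -12752 (c = -21492 - 92*(-3 - 92) = -21492 - 92*(-95) = -21492 + 8740 = -12752)
K = -3860/797 (K = 61760/(-12752) = 61760*(-1/12752) = -3860/797 ≈ -4.8432)
1/((-20947 + K)*(F(175) + 49245)) = 1/((-20947 - 3860/797)*((-46 + 175) + 49245)) = 1/((-16698619/797)*(129 + 49245)) = -797/16698619/49374 = -797/16698619*1/49374 = -797/824477614506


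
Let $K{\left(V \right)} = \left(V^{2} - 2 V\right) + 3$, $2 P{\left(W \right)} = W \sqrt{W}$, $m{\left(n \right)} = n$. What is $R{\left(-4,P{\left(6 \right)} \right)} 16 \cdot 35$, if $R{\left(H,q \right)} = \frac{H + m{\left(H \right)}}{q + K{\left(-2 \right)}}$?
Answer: $- \frac{49280}{67} + \frac{13440 \sqrt{6}}{67} \approx -244.16$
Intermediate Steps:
$P{\left(W \right)} = \frac{W^{\frac{3}{2}}}{2}$ ($P{\left(W \right)} = \frac{W \sqrt{W}}{2} = \frac{W^{\frac{3}{2}}}{2}$)
$K{\left(V \right)} = 3 + V^{2} - 2 V$
$R{\left(H,q \right)} = \frac{2 H}{11 + q}$ ($R{\left(H,q \right)} = \frac{H + H}{q + \left(3 + \left(-2\right)^{2} - -4\right)} = \frac{2 H}{q + \left(3 + 4 + 4\right)} = \frac{2 H}{q + 11} = \frac{2 H}{11 + q}$)
$R{\left(-4,P{\left(6 \right)} \right)} 16 \cdot 35 = 2 \left(-4\right) \frac{1}{11 + \frac{6^{\frac{3}{2}}}{2}} \cdot 16 \cdot 35 = 2 \left(-4\right) \frac{1}{11 + \frac{6 \sqrt{6}}{2}} \cdot 16 \cdot 35 = 2 \left(-4\right) \frac{1}{11 + 3 \sqrt{6}} \cdot 16 \cdot 35 = - \frac{8}{11 + 3 \sqrt{6}} \cdot 16 \cdot 35 = - \frac{128}{11 + 3 \sqrt{6}} \cdot 35 = - \frac{4480}{11 + 3 \sqrt{6}}$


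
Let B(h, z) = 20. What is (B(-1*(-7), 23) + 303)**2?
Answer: 104329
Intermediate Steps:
(B(-1*(-7), 23) + 303)**2 = (20 + 303)**2 = 323**2 = 104329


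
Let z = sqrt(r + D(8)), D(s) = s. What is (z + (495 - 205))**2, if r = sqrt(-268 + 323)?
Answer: (290 + sqrt(8 + sqrt(55)))**2 ≈ 86393.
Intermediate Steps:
r = sqrt(55) ≈ 7.4162
z = sqrt(8 + sqrt(55)) (z = sqrt(sqrt(55) + 8) = sqrt(8 + sqrt(55)) ≈ 3.9263)
(z + (495 - 205))**2 = (sqrt(8 + sqrt(55)) + (495 - 205))**2 = (sqrt(8 + sqrt(55)) + 290)**2 = (290 + sqrt(8 + sqrt(55)))**2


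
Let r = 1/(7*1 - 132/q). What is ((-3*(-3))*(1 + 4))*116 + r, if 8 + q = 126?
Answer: 1811399/347 ≈ 5220.2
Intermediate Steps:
q = 118 (q = -8 + 126 = 118)
r = 59/347 (r = 1/(7*1 - 132/118) = 1/(7 - 132*1/118) = 1/(7 - 66/59) = 1/(347/59) = 59/347 ≈ 0.17003)
((-3*(-3))*(1 + 4))*116 + r = ((-3*(-3))*(1 + 4))*116 + 59/347 = (9*5)*116 + 59/347 = 45*116 + 59/347 = 5220 + 59/347 = 1811399/347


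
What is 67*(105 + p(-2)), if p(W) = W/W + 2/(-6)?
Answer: 21239/3 ≈ 7079.7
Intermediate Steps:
p(W) = ⅔ (p(W) = 1 + 2*(-⅙) = 1 - ⅓ = ⅔)
67*(105 + p(-2)) = 67*(105 + ⅔) = 67*(317/3) = 21239/3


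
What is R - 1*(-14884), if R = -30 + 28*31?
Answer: 15722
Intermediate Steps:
R = 838 (R = -30 + 868 = 838)
R - 1*(-14884) = 838 - 1*(-14884) = 838 + 14884 = 15722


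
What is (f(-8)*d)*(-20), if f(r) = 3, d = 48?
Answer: -2880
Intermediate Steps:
(f(-8)*d)*(-20) = (3*48)*(-20) = 144*(-20) = -2880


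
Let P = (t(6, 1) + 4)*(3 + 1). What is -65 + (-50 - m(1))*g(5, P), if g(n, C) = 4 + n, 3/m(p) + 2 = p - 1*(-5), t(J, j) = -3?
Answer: -2087/4 ≈ -521.75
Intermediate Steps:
m(p) = 3/(3 + p) (m(p) = 3/(-2 + (p - 1*(-5))) = 3/(-2 + (p + 5)) = 3/(-2 + (5 + p)) = 3/(3 + p))
P = 4 (P = (-3 + 4)*(3 + 1) = 1*4 = 4)
-65 + (-50 - m(1))*g(5, P) = -65 + (-50 - 3/(3 + 1))*(4 + 5) = -65 + (-50 - 3/4)*9 = -65 - 203/4*9 = -65 - 1827/4 = -2087/4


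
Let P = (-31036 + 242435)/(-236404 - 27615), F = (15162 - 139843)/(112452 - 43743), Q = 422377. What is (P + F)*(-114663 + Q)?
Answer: -14598926637926620/18140481471 ≈ -8.0477e+5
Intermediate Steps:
F = -124681/68709 ≈ -1.8146
P = -211399/264019 (P = 211399/(-264019) = 211399*(-1/264019) = -211399/264019 ≈ -0.80070)
(P + F)*(-114663 + Q) = (-211399/264019 - 124681/68709)*(-114663 + 422377) = -47443166830/18140481471*307714 = -14598926637926620/18140481471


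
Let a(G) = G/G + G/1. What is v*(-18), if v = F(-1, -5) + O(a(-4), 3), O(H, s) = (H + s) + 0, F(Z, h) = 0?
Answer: 0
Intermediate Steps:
a(G) = 1 + G (a(G) = 1 + G*1 = 1 + G)
O(H, s) = H + s
v = 0 (v = 0 + ((1 - 4) + 3) = 0 + (-3 + 3) = 0 + 0 = 0)
v*(-18) = 0*(-18) = 0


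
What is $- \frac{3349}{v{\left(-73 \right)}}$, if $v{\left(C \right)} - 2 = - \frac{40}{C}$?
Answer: $- \frac{244477}{186} \approx -1314.4$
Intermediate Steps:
$v{\left(C \right)} = 2 - \frac{40}{C}$
$- \frac{3349}{v{\left(-73 \right)}} = - \frac{3349}{2 - \frac{40}{-73}} = - \frac{3349}{2 - - \frac{40}{73}} = - \frac{3349}{2 + \frac{40}{73}} = - \frac{3349}{\frac{186}{73}} = \left(-3349\right) \frac{73}{186} = - \frac{244477}{186}$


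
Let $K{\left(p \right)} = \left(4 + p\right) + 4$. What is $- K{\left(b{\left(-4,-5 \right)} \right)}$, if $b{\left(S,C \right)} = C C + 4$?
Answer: $-37$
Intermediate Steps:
$b{\left(S,C \right)} = 4 + C^{2}$ ($b{\left(S,C \right)} = C^{2} + 4 = 4 + C^{2}$)
$K{\left(p \right)} = 8 + p$
$- K{\left(b{\left(-4,-5 \right)} \right)} = - (8 + \left(4 + \left(-5\right)^{2}\right)) = - (8 + \left(4 + 25\right)) = - (8 + 29) = \left(-1\right) 37 = -37$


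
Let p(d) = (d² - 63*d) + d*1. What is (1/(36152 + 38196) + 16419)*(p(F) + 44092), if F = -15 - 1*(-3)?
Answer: 13726994297185/18587 ≈ 7.3853e+8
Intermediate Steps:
F = -12 (F = -15 + 3 = -12)
p(d) = d² - 62*d (p(d) = (d² - 63*d) + d = d² - 62*d)
(1/(36152 + 38196) + 16419)*(p(F) + 44092) = (1/(36152 + 38196) + 16419)*(-12*(-62 - 12) + 44092) = (1/74348 + 16419)*(-12*(-74) + 44092) = (1/74348 + 16419)*(888 + 44092) = (1220719813/74348)*44980 = 13726994297185/18587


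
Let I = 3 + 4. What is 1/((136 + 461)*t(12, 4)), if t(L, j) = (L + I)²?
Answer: 1/215517 ≈ 4.6400e-6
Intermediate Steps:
I = 7
t(L, j) = (7 + L)² (t(L, j) = (L + 7)² = (7 + L)²)
1/((136 + 461)*t(12, 4)) = 1/((136 + 461)*(7 + 12)²) = 1/(597*19²) = 1/(597*361) = 1/215517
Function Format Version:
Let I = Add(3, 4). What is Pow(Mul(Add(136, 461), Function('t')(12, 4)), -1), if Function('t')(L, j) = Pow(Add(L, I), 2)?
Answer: Rational(1, 215517) ≈ 4.6400e-6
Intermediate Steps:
I = 7
Function('t')(L, j) = Pow(Add(7, L), 2) (Function('t')(L, j) = Pow(Add(L, 7), 2) = Pow(Add(7, L), 2))
Pow(Mul(Add(136, 461), Function('t')(12, 4)), -1) = Pow(Mul(Add(136, 461), Pow(Add(7, 12), 2)), -1) = Pow(Mul(597, Pow(19, 2)), -1) = Pow(Mul(597, 361), -1) = Pow(215517, -1) = Rational(1, 215517)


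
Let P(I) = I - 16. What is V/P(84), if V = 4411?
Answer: 4411/68 ≈ 64.868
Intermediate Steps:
P(I) = -16 + I
V/P(84) = 4411/(-16 + 84) = 4411/68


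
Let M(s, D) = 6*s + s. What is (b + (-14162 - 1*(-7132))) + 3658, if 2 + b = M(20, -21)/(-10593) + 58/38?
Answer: -678770321/201267 ≈ -3372.5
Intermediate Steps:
M(s, D) = 7*s
b = -97997/201267 (b = -2 + ((7*20)/(-10593) + 58/38) = -2 + (140*(-1/10593) + 58*(1/38)) = -2 + (-140/10593 + 29/19) = -2 + 304537/201267 = -97997/201267 ≈ -0.48690)
(b + (-14162 - 1*(-7132))) + 3658 = (-97997/201267 + (-14162 - 1*(-7132))) + 3658 = (-97997/201267 + (-14162 + 7132)) + 3658 = (-97997/201267 - 7030) + 3658 = -1415005007/201267 + 3658 = -678770321/201267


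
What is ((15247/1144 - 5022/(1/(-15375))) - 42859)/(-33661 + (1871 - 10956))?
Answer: -88282942551/48901424 ≈ -1805.3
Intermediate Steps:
((15247/1144 - 5022/(1/(-15375))) - 42859)/(-33661 + (1871 - 10956)) = ((15247*(1/1144) - 5022/(-1/15375)) - 42859)/(-33661 - 9085) = ((15247/1144 - 5022*(-15375)) - 42859)/(-42746) = ((15247/1144 + 77213250) - 42859)*(-1/42746) = (88331973247/1144 - 42859)*(-1/42746) = (88282942551/1144)*(-1/42746) = -88282942551/48901424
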